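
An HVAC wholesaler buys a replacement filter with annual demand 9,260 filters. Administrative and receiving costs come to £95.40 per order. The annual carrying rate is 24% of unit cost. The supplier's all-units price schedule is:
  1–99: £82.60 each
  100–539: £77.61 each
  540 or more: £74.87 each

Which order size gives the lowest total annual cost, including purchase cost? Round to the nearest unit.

Holding cost per unit per year at price C is H = 0.24·C.
Candidates are each tier's EOQ (if it falls in that tier) and each price-break quantity.
Tier 1 (£82.60): EOQ = 298.5 exceeds tier's upper bound 99, so this tier is dominated.
EOQ at £77.61 = 308.0 (feasible in tier 2): TC = 9,260×£77.61 + (9,260/308.0)×95.4 + (308.0/2)×0.24×£77.61 = £724,405.26.
EOQ at £74.87 = 313.6 < 540, so use break Q=540: TC = 9,260×£74.87 + (9,260/540.0)×95.4 + (540.0/2)×0.24×£74.87 = £699,783.71.
Lowest total cost is £699,783.71 at Q = 540.0.

Q* ≈ 540 filters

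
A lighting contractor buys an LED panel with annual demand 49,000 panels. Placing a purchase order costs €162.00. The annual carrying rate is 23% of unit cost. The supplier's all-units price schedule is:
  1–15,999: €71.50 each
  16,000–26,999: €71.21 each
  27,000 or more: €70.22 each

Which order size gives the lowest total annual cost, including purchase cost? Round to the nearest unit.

Holding cost per unit per year at price C is H = 0.23·C.
Evaluate total cost at each tier's feasible EOQ or, if the EOQ is below the tier, at the tier's minimum quantity.
EOQ at €71.50 = 982.5 (feasible in tier 1): TC = 49,000×€71.50 + (49,000/982.5)×162 + (982.5/2)×0.23×€71.50 = €3,519,658.00.
EOQ at €71.21 = 984.5 < 16000, so use break Q=16000: TC = 49,000×€71.21 + (49,000/16000.0)×162 + (16000.0/2)×0.23×€71.21 = €3,620,812.52.
EOQ at €70.22 = 991.5 < 27000, so use break Q=27000: TC = 49,000×€70.22 + (49,000/27000.0)×162 + (27000.0/2)×0.23×€70.22 = €3,659,107.10.
Lowest total cost is €3,519,658.00 at Q = 982.5.

Q* ≈ 983 panels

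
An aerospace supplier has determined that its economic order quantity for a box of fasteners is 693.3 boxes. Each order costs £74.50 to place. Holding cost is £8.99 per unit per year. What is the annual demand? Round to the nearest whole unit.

D ≈ 29,001 boxes per year

The basic EOQ model gives Q* = √(2DS/H); rearrange for the unknown.
From Q* = √(2DS/H): D = Q*²H / (2S) = 693.3² × 8.99 / (2 × 74.5) = 29001.190.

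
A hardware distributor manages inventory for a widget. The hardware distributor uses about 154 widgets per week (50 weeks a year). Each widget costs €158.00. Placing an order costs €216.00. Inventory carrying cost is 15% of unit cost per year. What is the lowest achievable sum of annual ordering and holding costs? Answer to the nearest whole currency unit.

TC* ≈ €8,879

Annual demand D = 154 × 50 = 7,700.
Holding cost H = 0.15 × €158.00 = €23.7000 per unit per year.
EOQ = √(2DS/H) = √(2 × 7,700 × 216 / 23.7) ≈ 374.64.
At the optimum the two cost components are equal, so total cost = 2·(Q*/2)H = Q*·H.
Minimum total = √(2DSH) = √(2 × 7,700 × 216 × 23.7) ≈ 8878.946.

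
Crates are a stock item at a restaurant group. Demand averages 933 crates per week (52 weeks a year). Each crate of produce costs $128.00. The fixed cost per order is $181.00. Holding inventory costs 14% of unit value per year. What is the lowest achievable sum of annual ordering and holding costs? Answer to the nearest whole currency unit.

Annual demand D = 933 × 52 = 48,516.
Holding cost H = 0.14 × $128.00 = $17.9200 per unit per year.
Q* = √(2DS/H) = √(2 × 48,516 × 181 / 17.92) ≈ 989.98.
At Q*, ordering cost (D/Q*)S equals holding cost (Q*/2)H, each = √(DSH/2).
Minimum total = √(2DSH) = √(2 × 48,516 × 181 × 17.92) ≈ 17740.497.

TC* ≈ $17,740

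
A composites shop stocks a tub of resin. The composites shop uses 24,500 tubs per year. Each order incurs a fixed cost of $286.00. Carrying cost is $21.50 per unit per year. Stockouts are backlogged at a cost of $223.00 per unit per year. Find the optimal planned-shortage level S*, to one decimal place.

S* ≈ 74.3 tubs

With planned backorders, Q* = √(2DS/H) · √((H+B)/B).
√(2DS/H) = √(2 × 24,500 × 286 / 21.5) = 807.350.
√((H+B)/B) = √((21.5+223)/223) = 1.0471.
Q* ≈ 845.374.
S* = Q* · H/(H+B) = 845.374 × 21.5/244.5 ≈ 74.338.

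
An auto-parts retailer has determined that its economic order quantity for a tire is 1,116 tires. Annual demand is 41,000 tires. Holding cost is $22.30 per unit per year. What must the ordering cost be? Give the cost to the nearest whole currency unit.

Squaring Q* = √(2DS/H) gives Q*² = 2DS/H.
From Q* = √(2DS/H): S = Q*²H / (2D) = 1,116² × 22.3 / (2 × 41,000) = 338.7033.

S ≈ $339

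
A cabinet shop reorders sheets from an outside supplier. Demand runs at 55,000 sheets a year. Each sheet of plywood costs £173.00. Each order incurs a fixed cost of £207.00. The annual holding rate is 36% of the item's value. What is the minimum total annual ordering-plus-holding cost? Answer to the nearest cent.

TC* ≈ £37,657.88

Holding cost H = 0.36 × £173.00 = £62.2800 per unit per year.
EOQ = √(2DS/H) = √(2 × 55,000 × 207 / 62.28) ≈ 604.65.
At Q*, ordering cost (D/Q*)S equals holding cost (Q*/2)H, each = √(DSH/2).
Minimum total = √(2DSH) = √(2 × 55,000 × 207 × 62.28) ≈ 37657.876.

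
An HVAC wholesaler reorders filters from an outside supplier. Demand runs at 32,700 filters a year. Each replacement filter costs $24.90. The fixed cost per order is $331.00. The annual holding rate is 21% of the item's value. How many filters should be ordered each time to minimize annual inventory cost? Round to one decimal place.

Holding cost H = 0.21 × $24.90 = $5.2290 per unit per year.
EOQ = √(2DS / H) = √(2 × 32,700 × 331 / 5.229).
= √(21,647,400 / 5.229) = √4,139,873.7808 ≈ 2034.668.

Q* ≈ 2,034.7 filters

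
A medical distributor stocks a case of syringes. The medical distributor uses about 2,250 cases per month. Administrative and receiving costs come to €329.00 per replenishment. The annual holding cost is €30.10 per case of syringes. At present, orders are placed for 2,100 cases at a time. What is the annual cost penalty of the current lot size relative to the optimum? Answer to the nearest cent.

Extra cost ≈ €12,710.20 per year

Annual demand D = 2,250 × 12 = 27,000.
EOQ = √(2DS/H) = √(2 × 27,000 × 329 / 30.1) ≈ 768.27.
Cost at Q* = (D/Q*)S + (Q*/2)H = √(2DSH) ≈ €23,124.80.
Cost at Q = 2,100: (27,000/2,100)×329 + (2,100/2)×30.1 = €4,230.00 + €31,605.00 = €35,835.00.
Excess = €35,835.00 − €23,124.80 = €12,710.20.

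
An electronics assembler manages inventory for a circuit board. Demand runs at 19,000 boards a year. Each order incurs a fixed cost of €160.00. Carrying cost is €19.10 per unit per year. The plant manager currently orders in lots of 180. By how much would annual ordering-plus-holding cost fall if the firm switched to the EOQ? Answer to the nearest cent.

Extra cost ≈ €7,831.62 per year

EOQ = √(2DS/H) = √(2 × 19,000 × 160 / 19.1) ≈ 564.20.
Cost at Q* = (D/Q*)S + (Q*/2)H = √(2DSH) ≈ €10,776.27.
Cost at Q = 180: (19,000/180)×160 + (180/2)×19.1 = €16,888.89 + €1,719.00 = €18,607.89.
Excess = €18,607.89 − €10,776.27 = €7,831.62.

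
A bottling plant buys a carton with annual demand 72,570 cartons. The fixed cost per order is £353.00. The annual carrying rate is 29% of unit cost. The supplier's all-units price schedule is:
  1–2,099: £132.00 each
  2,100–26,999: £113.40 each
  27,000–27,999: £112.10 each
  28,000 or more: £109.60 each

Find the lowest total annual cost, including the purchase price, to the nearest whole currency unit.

Holding cost per unit per year at price C is H = 0.29·C.
Candidates are each tier's EOQ (if it falls in that tier) and each price-break quantity.
EOQ at £132.00 = 1156.9 (feasible in tier 1): TC = 72,570×£132.00 + (72,570/1156.9)×353 + (1156.9/2)×0.29×£132.00 = £9,623,526.04.
EOQ at £113.40 = 1248.2 < 2100, so use break Q=2100: TC = 72,570×£113.40 + (72,570/2100.0)×353 + (2100.0/2)×0.29×£113.40 = £8,276,166.97.
EOQ at £112.10 = 1255.4 < 27000, so use break Q=27000: TC = 72,570×£112.10 + (72,570/27000.0)×353 + (27000.0/2)×0.29×£112.10 = £8,574,917.29.
EOQ at £109.60 = 1269.6 < 28000, so use break Q=28000: TC = 72,570×£109.60 + (72,570/28000.0)×353 + (28000.0/2)×0.29×£109.60 = £8,399,562.90.
Lowest total cost among the candidates is at Q = 2100.0.

TC* ≈ £8,276,167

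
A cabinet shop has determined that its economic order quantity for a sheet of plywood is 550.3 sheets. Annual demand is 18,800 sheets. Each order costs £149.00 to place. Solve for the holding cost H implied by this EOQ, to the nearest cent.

Invert the EOQ relation Q*² = 2DS/H.
From Q* = √(2DS/H): H = 2DS / Q*² = 2 × 18,800 × 149 / 550.3² = 18.5001.

H ≈ £18.50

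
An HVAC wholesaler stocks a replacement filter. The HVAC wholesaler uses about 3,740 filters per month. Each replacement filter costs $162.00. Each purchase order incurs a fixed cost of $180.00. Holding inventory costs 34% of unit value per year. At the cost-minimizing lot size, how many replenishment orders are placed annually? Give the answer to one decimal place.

N ≈ 82.9 orders per year

Annual demand D = 3,740 × 12 = 44,880.
Holding cost H = 0.34 × $162.00 = $55.0800 per unit per year.
EOQ = √(2DS/H) = √(2 × 44,880 × 180 / 55.08) ≈ 541.60.
Orders per year = D / Q* = 44,880 / 541.60 ≈ 82.865.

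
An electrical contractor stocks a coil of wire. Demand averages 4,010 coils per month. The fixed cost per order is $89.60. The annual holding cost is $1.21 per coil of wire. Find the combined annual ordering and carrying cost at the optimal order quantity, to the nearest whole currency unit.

Annual demand D = 4,010 × 12 = 48,120.
Q* = √(2DS/H) = √(2 × 48,120 × 89.6 / 1.21) ≈ 2669.56.
At Q*, ordering cost (D/Q*)S equals holding cost (Q*/2)H, each = √(DSH/2).
Minimum total = √(2DSH) = √(2 × 48,120 × 89.6 × 1.21) ≈ 3230.163.

TC* ≈ $3,230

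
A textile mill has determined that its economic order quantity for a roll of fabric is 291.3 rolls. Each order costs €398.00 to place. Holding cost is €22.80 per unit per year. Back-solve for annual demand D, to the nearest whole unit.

The basic EOQ model gives Q* = √(2DS/H); rearrange for the unknown.
From Q* = √(2DS/H): D = Q*²H / (2S) = 291.3² × 22.8 / (2 × 398) = 2430.540.

D ≈ 2,431 rolls per year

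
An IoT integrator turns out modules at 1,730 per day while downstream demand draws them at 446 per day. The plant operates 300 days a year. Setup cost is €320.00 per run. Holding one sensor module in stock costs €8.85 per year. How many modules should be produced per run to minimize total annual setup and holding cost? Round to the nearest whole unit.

Annual demand D = 446 × 300 = 133,800.
Production build-up factor (1 − d/p) = 1 − 446/1,730 = 0.7422.
Q* = √(2DS / (H(1 − d/p))) = √(2 × 133,800 × 320 / (8.85 × 0.7422)).
= √(85,632,000 / 6.5684) ≈ 3610.663.

Q* ≈ 3,611 modules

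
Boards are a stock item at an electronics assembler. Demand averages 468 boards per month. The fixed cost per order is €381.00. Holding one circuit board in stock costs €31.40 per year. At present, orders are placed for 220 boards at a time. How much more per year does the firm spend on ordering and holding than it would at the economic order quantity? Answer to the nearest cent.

Extra cost ≈ €1,587.96 per year

Annual demand D = 468 × 12 = 5,616.
EOQ = √(2DS/H) = √(2 × 5,616 × 381 / 31.4) ≈ 369.17.
Cost at Q* = (D/Q*)S + (Q*/2)H = √(2DSH) ≈ €11,591.93.
Cost at Q = 220: (5,616/220)×381 + (220/2)×31.4 = €9,725.89 + €3,454.00 = €13,179.89.
Excess = €13,179.89 − €11,591.93 = €1,587.96.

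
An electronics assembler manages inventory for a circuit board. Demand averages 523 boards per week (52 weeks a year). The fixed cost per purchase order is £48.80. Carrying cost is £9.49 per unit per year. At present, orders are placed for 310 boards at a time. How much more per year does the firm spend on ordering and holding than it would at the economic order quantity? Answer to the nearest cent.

Annual demand D = 523 × 52 = 27,196.
EOQ = √(2DS/H) = √(2 × 27,196 × 48.8 / 9.49) ≈ 528.86.
Cost at Q* = (D/Q*)S + (Q*/2)H = √(2DSH) ≈ £5,018.92.
Cost at Q = 310: (27,196/310)×48.8 + (310/2)×9.49 = £4,281.18 + £1,470.95 = £5,752.13.
Excess = £5,752.13 − £5,018.92 = £733.20.

Extra cost ≈ £733.20 per year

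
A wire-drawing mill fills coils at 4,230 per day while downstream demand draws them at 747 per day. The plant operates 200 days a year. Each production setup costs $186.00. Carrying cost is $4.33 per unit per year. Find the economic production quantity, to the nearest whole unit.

Q* ≈ 3,948 coils

Annual demand D = 747 × 200 = 149,400.
Production build-up factor (1 − d/p) = 1 − 747/4,230 = 0.8234.
Q* = √(2DS / (H(1 − d/p))) = √(2 × 149,400 × 186 / (4.33 × 0.8234)).
= √(55,576,800 / 3.5653) ≈ 3948.174.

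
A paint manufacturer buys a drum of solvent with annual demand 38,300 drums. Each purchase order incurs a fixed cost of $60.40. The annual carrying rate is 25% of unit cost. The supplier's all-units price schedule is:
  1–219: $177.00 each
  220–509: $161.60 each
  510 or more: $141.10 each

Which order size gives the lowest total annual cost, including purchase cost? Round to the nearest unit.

Q* ≈ 510 drums

Holding cost per unit per year at price C is H = 0.25·C.
For each price level, check whether its EOQ is feasible; otherwise the best quantity at that price is the breakpoint.
Tier 1 ($177.00): EOQ = 323.4 exceeds tier's upper bound 219, so this tier is dominated.
EOQ at $161.60 = 338.4 (feasible in tier 2): TC = 38,300×$161.60 + (38,300/338.4)×60.4 + (338.4/2)×0.25×$161.60 = $6,202,951.73.
EOQ at $141.10 = 362.2 < 510, so use break Q=510: TC = 38,300×$141.10 + (38,300/510.0)×60.4 + (510.0/2)×0.25×$141.10 = $5,417,661.05.
Lowest total cost is $5,417,661.05 at Q = 510.0.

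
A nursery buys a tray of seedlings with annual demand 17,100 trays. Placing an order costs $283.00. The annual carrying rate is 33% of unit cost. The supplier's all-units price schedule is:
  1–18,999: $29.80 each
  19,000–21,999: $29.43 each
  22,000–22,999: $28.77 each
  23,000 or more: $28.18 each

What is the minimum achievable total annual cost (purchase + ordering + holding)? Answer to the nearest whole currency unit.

Holding cost per unit per year at price C is H = 0.33·C.
Evaluate total cost at each tier's feasible EOQ or, if the EOQ is below the tier, at the tier's minimum quantity.
EOQ at $29.80 = 992.1 (feasible in tier 1): TC = 17,100×$29.80 + (17,100/992.1)×283 + (992.1/2)×0.33×$29.80 = $519,335.99.
EOQ at $29.43 = 998.3 < 19000, so use break Q=19000: TC = 17,100×$29.43 + (17,100/19000.0)×283 + (19000.0/2)×0.33×$29.43 = $595,770.75.
EOQ at $28.77 = 1009.7 < 22000, so use break Q=22000: TC = 17,100×$28.77 + (17,100/22000.0)×283 + (22000.0/2)×0.33×$28.77 = $596,622.07.
EOQ at $28.18 = 1020.2 < 23000, so use break Q=23000: TC = 17,100×$28.18 + (17,100/23000.0)×283 + (23000.0/2)×0.33×$28.18 = $589,031.50.
Lowest total cost among the candidates is at Q = 992.1.

TC* ≈ $519,336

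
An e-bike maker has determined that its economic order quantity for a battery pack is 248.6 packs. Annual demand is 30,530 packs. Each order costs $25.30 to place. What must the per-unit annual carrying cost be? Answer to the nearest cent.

Squaring Q* = √(2DS/H) gives Q*² = 2DS/H.
From Q* = √(2DS/H): H = 2DS / Q*² = 2 × 30,530 × 25.3 / 248.6² = 24.9963.

H ≈ $25.00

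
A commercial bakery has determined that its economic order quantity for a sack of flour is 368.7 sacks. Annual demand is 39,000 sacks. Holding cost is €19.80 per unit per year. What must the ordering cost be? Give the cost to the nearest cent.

Invert the EOQ relation Q*² = 2DS/H.
From Q* = √(2DS/H): S = Q*²H / (2D) = 368.7² × 19.8 / (2 × 39,000) = 34.5078.

S ≈ €34.51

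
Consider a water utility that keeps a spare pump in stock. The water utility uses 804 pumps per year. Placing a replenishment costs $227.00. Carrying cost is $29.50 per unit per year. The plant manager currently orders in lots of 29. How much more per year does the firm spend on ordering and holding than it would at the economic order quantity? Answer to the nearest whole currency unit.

EOQ = √(2DS/H) = √(2 × 804 × 227 / 29.5) ≈ 111.24.
Cost at Q* = (D/Q*)S + (Q*/2)H = √(2DSH) ≈ $3,281.46.
Cost at Q = 29: (804/29)×227 + (29/2)×29.5 = $6,293.38 + $427.75 = $6,721.13.
Excess = $6,721.13 − $3,281.46 = $3,439.67.

Extra cost ≈ $3,440 per year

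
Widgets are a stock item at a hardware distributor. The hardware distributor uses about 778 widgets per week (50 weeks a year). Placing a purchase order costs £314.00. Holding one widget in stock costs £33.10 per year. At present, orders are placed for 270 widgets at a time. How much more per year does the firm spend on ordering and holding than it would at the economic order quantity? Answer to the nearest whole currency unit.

Extra cost ≈ £21,272 per year

Annual demand D = 778 × 50 = 38,900.
EOQ = √(2DS/H) = √(2 × 38,900 × 314 / 33.1) ≈ 859.09.
Cost at Q* = (D/Q*)S + (Q*/2)H = √(2DSH) ≈ £28,436.01.
Cost at Q = 270: (38,900/270)×314 + (270/2)×33.1 = £45,239.26 + £4,468.50 = £49,707.76.
Excess = £49,707.76 − £28,436.01 = £21,271.75.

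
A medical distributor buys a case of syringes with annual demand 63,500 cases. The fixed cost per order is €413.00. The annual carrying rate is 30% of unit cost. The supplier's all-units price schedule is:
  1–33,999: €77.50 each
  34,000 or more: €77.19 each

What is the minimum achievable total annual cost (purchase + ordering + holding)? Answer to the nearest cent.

TC* ≈ €4,956,171.14

Holding cost per unit per year at price C is H = 0.30·C.
Candidates are each tier's EOQ (if it falls in that tier) and each price-break quantity.
EOQ at €77.50 = 1502.0 (feasible in tier 1): TC = 63,500×€77.50 + (63,500/1502.0)×413 + (1502.0/2)×0.30×€77.50 = €4,956,171.14.
EOQ at €77.19 = 1505.0 < 34000, so use break Q=34000: TC = 63,500×€77.19 + (63,500/34000.0)×413 + (34000.0/2)×0.30×€77.19 = €5,296,005.34.
Lowest total cost among the candidates is at Q = 1502.0.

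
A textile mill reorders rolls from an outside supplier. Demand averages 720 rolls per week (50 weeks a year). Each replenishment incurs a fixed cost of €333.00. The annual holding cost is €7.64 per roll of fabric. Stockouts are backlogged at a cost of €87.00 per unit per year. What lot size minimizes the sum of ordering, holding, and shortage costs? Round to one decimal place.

Q* ≈ 1,847.6 rolls

Annual demand D = 720 × 50 = 36,000.
With planned backorders, Q* = √(2DS/H) · √((H+B)/B).
√(2DS/H) = √(2 × 36,000 × 333 / 7.64) = 1771.502.
√((H+B)/B) = √((7.64+87)/87) = 1.0430.
Q* ≈ 1847.649.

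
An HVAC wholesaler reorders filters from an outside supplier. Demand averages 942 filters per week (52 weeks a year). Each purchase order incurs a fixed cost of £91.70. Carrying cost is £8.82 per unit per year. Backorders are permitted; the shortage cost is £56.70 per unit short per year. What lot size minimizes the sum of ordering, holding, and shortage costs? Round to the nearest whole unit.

Annual demand D = 942 × 52 = 48,984.
With planned backorders, Q* = √(2DS/H) · √((H+B)/B).
√(2DS/H) = √(2 × 48,984 × 91.7 / 8.82) = 1009.235.
√((H+B)/B) = √((8.82+56.7)/56.7) = 1.0750.
Q* ≈ 1084.896.

Q* ≈ 1,085 filters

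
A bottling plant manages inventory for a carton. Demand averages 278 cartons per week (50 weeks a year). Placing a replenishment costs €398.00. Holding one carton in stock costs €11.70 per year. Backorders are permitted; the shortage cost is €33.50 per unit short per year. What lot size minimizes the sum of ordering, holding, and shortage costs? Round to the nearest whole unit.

Annual demand D = 278 × 50 = 13,900.
With planned backorders, Q* = √(2DS/H) · √((H+B)/B).
√(2DS/H) = √(2 × 13,900 × 398 / 11.7) = 972.458.
√((H+B)/B) = √((11.7+33.5)/33.5) = 1.1616.
Q* ≈ 1129.582.

Q* ≈ 1,130 cartons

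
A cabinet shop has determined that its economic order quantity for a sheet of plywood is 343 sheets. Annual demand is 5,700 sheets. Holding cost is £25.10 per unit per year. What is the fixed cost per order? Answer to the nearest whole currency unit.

S ≈ £259

Squaring Q* = √(2DS/H) gives Q*² = 2DS/H.
From Q* = √(2DS/H): S = Q*²H / (2D) = 343² × 25.1 / (2 × 5,700) = 259.0342.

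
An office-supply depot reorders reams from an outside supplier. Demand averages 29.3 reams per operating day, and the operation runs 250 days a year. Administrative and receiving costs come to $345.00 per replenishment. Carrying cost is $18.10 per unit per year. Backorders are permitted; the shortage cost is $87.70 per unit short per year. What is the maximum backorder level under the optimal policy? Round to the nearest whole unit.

Annual demand D = 29.3 × 250 = 7,325.
With planned backorders, Q* = √(2DS/H) · √((H+B)/B).
√(2DS/H) = √(2 × 7,325 × 345 / 18.1) = 528.432.
√((H+B)/B) = √((18.1+87.7)/87.7) = 1.0984.
Q* ≈ 580.406.
S* = Q* · H/(H+B) = 580.406 × 18.1/105.8 ≈ 99.294.

S* ≈ 99 reams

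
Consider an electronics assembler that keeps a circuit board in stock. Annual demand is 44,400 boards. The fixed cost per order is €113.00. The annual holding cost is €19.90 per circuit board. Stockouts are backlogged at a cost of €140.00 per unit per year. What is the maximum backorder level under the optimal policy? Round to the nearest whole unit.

With planned backorders, Q* = √(2DS/H) · √((H+B)/B).
√(2DS/H) = √(2 × 44,400 × 113 / 19.9) = 710.099.
√((H+B)/B) = √((19.9+140)/140) = 1.0687.
Q* ≈ 758.891.
S* = Q* · H/(H+B) = 758.891 × 19.9/159.9 ≈ 94.446.

S* ≈ 94 boards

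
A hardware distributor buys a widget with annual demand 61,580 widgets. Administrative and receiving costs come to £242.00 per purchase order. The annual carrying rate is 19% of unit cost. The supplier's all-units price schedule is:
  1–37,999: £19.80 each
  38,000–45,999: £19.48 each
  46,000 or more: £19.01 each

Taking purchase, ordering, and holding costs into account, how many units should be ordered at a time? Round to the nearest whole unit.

Q* ≈ 2,815 widgets

Holding cost per unit per year at price C is H = 0.19·C.
Candidates are each tier's EOQ (if it falls in that tier) and each price-break quantity.
EOQ at £19.80 = 2814.7 (feasible in tier 1): TC = 61,580×£19.80 + (61,580/2814.7)×242 + (2814.7/2)×0.19×£19.80 = £1,229,872.93.
EOQ at £19.48 = 2837.7 < 38000, so use break Q=38000: TC = 61,580×£19.48 + (61,580/38000.0)×242 + (38000.0/2)×0.19×£19.48 = £1,270,293.37.
EOQ at £19.01 = 2872.6 < 46000, so use break Q=46000: TC = 61,580×£19.01 + (61,580/46000.0)×242 + (46000.0/2)×0.19×£19.01 = £1,254,033.46.
Lowest total cost is £1,229,872.93 at Q = 2814.7.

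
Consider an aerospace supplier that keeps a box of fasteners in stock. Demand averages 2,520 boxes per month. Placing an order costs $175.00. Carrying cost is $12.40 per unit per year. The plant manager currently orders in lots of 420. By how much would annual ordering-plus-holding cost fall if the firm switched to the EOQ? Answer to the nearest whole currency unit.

Extra cost ≈ $3,748 per year

Annual demand D = 2,520 × 12 = 30,240.
EOQ = √(2DS/H) = √(2 × 30,240 × 175 / 12.4) ≈ 923.88.
Cost at Q* = (D/Q*)S + (Q*/2)H = √(2DSH) ≈ $11,456.07.
Cost at Q = 420: (30,240/420)×175 + (420/2)×12.4 = $12,600.00 + $2,604.00 = $15,204.00.
Excess = $15,204.00 − $11,456.07 = $3,747.93.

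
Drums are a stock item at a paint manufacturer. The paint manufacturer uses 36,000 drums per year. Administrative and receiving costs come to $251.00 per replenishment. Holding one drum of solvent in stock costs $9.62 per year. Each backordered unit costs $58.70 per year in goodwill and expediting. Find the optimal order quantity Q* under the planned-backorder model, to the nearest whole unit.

Q* ≈ 1,479 drums

With planned backorders, Q* = √(2DS/H) · √((H+B)/B).
√(2DS/H) = √(2 × 36,000 × 251 / 9.62) = 1370.615.
√((H+B)/B) = √((9.62+58.7)/58.7) = 1.0788.
Q* ≈ 1478.667.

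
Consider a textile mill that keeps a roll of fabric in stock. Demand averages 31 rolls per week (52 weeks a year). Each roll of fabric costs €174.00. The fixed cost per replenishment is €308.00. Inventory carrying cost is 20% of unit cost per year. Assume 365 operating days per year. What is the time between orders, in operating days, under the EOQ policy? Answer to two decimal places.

T ≈ 38.25 days

Annual demand D = 31 × 52 = 1,612.
Holding cost H = 0.20 × €174.00 = €34.8000 per unit per year.
Q* = √(2DS/H) = √(2 × 1,612 × 308 / 34.8) ≈ 168.92.
Cycle time = Q*/D × 365 = 168.92 / 1,612 × 365 ≈ 38.248 days.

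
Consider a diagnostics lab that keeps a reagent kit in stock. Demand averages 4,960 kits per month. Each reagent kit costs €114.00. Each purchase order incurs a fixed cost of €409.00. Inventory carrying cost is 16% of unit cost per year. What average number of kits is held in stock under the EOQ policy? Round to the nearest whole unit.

Annual demand D = 4,960 × 12 = 59,520.
Holding cost H = 0.16 × €114.00 = €18.2400 per unit per year.
EOQ = √(2DS/H) = √(2 × 59,520 × 409 / 18.24) ≈ 1633.79.
Average inventory = Q*/2 ≈ 1633.79 / 2 = 816.894.

Average inventory ≈ 817 kits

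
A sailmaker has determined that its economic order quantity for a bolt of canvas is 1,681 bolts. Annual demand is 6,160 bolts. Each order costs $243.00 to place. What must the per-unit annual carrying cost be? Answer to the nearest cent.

The basic EOQ model gives Q* = √(2DS/H); rearrange for the unknown.
From Q* = √(2DS/H): H = 2DS / Q*² = 2 × 6,160 × 243 / 1,681² = 1.0595.

H ≈ $1.06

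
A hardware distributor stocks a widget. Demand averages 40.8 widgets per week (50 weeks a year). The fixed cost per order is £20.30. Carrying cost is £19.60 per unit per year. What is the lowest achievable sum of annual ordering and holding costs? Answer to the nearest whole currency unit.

Annual demand D = 40.8 × 50 = 2,040.
Q* = √(2DS/H) = √(2 × 2,040 × 20.3 / 19.6) ≈ 65.01.
At the optimum the two cost components are equal, so total cost = 2·(Q*/2)H = Q*·H.
Minimum total = √(2DSH) = √(2 × 2,040 × 20.3 × 19.6) ≈ 1274.108.

TC* ≈ £1,274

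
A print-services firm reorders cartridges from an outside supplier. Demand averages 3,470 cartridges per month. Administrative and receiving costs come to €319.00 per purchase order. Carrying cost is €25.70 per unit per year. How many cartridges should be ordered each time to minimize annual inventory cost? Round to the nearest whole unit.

Q* ≈ 1,017 cartridges

Annual demand D = 3,470 × 12 = 41,640.
EOQ = √(2DS / H) = √(2 × 41,640 × 319 / 25.7).
= √(26,566,320 / 25.7) = √1,033,708.9494 ≈ 1016.715.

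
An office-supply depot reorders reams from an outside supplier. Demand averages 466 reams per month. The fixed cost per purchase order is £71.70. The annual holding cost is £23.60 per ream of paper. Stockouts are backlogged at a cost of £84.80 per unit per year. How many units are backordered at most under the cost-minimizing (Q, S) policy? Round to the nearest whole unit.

S* ≈ 45 reams

Annual demand D = 466 × 12 = 5,592.
With planned backorders, Q* = √(2DS/H) · √((H+B)/B).
√(2DS/H) = √(2 × 5,592 × 71.7 / 23.6) = 184.333.
√((H+B)/B) = √((23.6+84.8)/84.8) = 1.1306.
Q* ≈ 208.410.
S* = Q* · H/(H+B) = 208.410 × 23.6/108.4 ≈ 45.373.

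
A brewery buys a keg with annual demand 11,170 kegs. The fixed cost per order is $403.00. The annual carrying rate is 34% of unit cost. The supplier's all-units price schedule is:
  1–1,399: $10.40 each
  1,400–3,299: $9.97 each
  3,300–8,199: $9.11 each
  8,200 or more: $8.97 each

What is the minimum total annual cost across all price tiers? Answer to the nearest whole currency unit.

TC* ≈ $108,234

Holding cost per unit per year at price C is H = 0.34·C.
Evaluate total cost at each tier's feasible EOQ or, if the EOQ is below the tier, at the tier's minimum quantity.
Tier 1 ($10.40): EOQ = 1595.7 exceeds tier's upper bound 1399, so this tier is dominated.
EOQ at $9.97 = 1629.7 (feasible in tier 2): TC = 11,170×$9.97 + (11,170/1629.7)×403 + (1629.7/2)×0.34×$9.97 = $116,889.25.
EOQ at $9.11 = 1704.9 < 3300, so use break Q=3300: TC = 11,170×$9.11 + (11,170/3300.0)×403 + (3300.0/2)×0.34×$9.11 = $108,233.50.
EOQ at $8.97 = 1718.1 < 8200, so use break Q=8200: TC = 11,170×$8.97 + (11,170/8200.0)×403 + (8200.0/2)×0.34×$8.97 = $113,248.04.
Lowest total cost among the candidates is at Q = 3300.0.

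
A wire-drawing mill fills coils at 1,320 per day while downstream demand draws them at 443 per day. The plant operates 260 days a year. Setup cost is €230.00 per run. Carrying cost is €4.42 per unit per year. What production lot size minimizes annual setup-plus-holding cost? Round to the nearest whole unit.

Q* ≈ 4,248 coils

Annual demand D = 443 × 260 = 115,180.
Production build-up factor (1 − d/p) = 1 − 443/1,320 = 0.6644.
Q* = √(2DS / (H(1 − d/p))) = √(2 × 115,180 × 230 / (4.42 × 0.6644)).
= √(52,982,800 / 2.9366) ≈ 4247.599.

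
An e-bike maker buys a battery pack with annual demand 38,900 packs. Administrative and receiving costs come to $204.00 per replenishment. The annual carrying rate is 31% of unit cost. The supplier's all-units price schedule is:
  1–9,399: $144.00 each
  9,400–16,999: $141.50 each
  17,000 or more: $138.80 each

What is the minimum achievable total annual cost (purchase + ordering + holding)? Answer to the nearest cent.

TC* ≈ $5,628,217.48

Holding cost per unit per year at price C is H = 0.31·C.
Candidates are each tier's EOQ (if it falls in that tier) and each price-break quantity.
EOQ at $144.00 = 596.3 (feasible in tier 1): TC = 38,900×$144.00 + (38,900/596.3)×204 + (596.3/2)×0.31×$144.00 = $5,628,217.48.
EOQ at $141.50 = 601.5 < 9400, so use break Q=9400: TC = 38,900×$141.50 + (38,900/9400.0)×204 + (9400.0/2)×0.31×$141.50 = $5,711,359.71.
EOQ at $138.80 = 607.3 < 17000, so use break Q=17000: TC = 38,900×$138.80 + (38,900/17000.0)×204 + (17000.0/2)×0.31×$138.80 = $5,765,524.80.
Lowest total cost among the candidates is at Q = 596.3.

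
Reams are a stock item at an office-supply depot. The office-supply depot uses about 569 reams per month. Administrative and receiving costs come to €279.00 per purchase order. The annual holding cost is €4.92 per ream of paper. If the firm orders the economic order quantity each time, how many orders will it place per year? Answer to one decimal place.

Annual demand D = 569 × 12 = 6,828.
The optimal lot size = √(2DS/H) = √(2 × 6,828 × 279 / 4.92) ≈ 880.00.
Orders per year = D / Q* = 6,828 / 880.00 ≈ 7.759.

N ≈ 7.8 orders per year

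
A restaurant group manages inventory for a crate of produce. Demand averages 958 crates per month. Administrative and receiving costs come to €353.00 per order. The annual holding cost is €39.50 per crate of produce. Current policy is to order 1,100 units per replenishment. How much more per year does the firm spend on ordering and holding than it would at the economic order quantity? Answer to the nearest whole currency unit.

Annual demand D = 958 × 12 = 11,496.
EOQ = √(2DS/H) = √(2 × 11,496 × 353 / 39.5) ≈ 453.29.
Cost at Q* = (D/Q*)S + (Q*/2)H = √(2DSH) ≈ €17,905.00.
Cost at Q = 1,100: (11,496/1,100)×353 + (1,100/2)×39.5 = €3,689.17 + €21,725.00 = €25,414.17.
Excess = €25,414.17 − €17,905.00 = €7,509.17.

Extra cost ≈ €7,509 per year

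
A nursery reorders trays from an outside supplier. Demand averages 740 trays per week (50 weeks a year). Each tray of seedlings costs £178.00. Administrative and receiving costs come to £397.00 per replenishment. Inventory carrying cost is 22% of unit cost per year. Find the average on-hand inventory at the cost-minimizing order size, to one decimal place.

Annual demand D = 740 × 50 = 37,000.
Holding cost H = 0.22 × £178.00 = £39.1600 per unit per year.
EOQ = √(2DS/H) = √(2 × 37,000 × 397 / 39.16) ≈ 866.14.
Average inventory = Q*/2 ≈ 866.14 / 2 = 433.072.

Average inventory ≈ 433.1 trays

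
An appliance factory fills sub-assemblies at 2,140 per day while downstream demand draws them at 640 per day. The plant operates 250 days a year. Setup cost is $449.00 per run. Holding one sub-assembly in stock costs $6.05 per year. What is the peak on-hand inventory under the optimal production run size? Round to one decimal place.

I_max ≈ 4,080.0 sub-assemblies

Annual demand D = 640 × 250 = 160,000.
Production build-up factor (1 − d/p) = 1 − 640/2,140 = 0.7009.
Q* = √(2DS / (H(1 − d/p))) = √(2 × 160,000 × 449 / (6.05 × 0.7009)).
= √(143,680,000 / 4.2407) ≈ 5820.787.
Maximum inventory = Q*(1 − d/p) = 5820.787 × 0.7009 ≈ 4079.991.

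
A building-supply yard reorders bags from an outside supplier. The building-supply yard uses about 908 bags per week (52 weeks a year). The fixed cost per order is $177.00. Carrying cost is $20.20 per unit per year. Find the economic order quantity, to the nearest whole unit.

Q* ≈ 910 bags

Annual demand D = 908 × 52 = 47,216.
EOQ = √(2DS / H) = √(2 × 47,216 × 177 / 20.2).
= √(16,714,464 / 20.2) = √827,448.7129 ≈ 909.642.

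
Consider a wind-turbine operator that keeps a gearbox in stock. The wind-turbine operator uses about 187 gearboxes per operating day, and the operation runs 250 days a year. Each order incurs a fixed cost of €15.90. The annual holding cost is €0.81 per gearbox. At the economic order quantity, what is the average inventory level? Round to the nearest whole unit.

Annual demand D = 187 × 250 = 46,750.
EOQ = √(2DS/H) = √(2 × 46,750 × 15.9 / 0.81) ≈ 1354.76.
Average inventory = Q*/2 ≈ 1354.76 / 2 = 677.379.

Average inventory ≈ 677 gearboxes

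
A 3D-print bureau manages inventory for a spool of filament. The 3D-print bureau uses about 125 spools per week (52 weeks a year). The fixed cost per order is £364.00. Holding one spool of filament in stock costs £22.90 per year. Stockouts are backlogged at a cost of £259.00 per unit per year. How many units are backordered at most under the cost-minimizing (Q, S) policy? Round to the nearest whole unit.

Annual demand D = 125 × 52 = 6,500.
With planned backorders, Q* = √(2DS/H) · √((H+B)/B).
√(2DS/H) = √(2 × 6,500 × 364 / 22.9) = 454.574.
√((H+B)/B) = √((22.9+259)/259) = 1.0433.
Q* ≈ 474.244.
S* = Q* · H/(H+B) = 474.244 × 22.9/281.9 ≈ 38.525.

S* ≈ 39 spools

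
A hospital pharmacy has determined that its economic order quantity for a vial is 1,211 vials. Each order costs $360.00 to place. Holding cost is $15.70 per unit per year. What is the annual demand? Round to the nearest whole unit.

The basic EOQ model gives Q* = √(2DS/H); rearrange for the unknown.
From Q* = √(2DS/H): D = Q*²H / (2S) = 1,211² × 15.7 / (2 × 360) = 31978.305.

D ≈ 31,978 vials per year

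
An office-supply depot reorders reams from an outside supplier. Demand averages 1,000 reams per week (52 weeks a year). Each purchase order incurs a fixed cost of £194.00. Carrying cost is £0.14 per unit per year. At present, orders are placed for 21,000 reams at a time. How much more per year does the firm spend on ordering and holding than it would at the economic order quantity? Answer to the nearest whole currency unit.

Annual demand D = 1,000 × 52 = 52,000.
EOQ = √(2DS/H) = √(2 × 52,000 × 194 / 0.14) ≈ 12004.76.
Cost at Q* = (D/Q*)S + (Q*/2)H = √(2DSH) ≈ £1,680.67.
Cost at Q = 21,000: (52,000/21,000)×194 + (21,000/2)×0.14 = £480.38 + £1,470.00 = £1,950.38.
Excess = £1,950.38 − £1,680.67 = £269.71.

Extra cost ≈ £270 per year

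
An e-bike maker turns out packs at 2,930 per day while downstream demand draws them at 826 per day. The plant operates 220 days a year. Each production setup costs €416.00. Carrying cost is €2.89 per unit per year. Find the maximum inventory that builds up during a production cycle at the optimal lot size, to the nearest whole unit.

I_max ≈ 6,129 packs

Annual demand D = 826 × 220 = 181,720.
Production build-up factor (1 − d/p) = 1 − 826/2,930 = 0.7181.
Q* = √(2DS / (H(1 − d/p))) = √(2 × 181,720 × 416 / (2.89 × 0.7181)).
= √(151,191,040 / 2.0753) ≈ 8535.423.
Maximum inventory = Q*(1 − d/p) = 8535.423 × 0.7181 ≈ 6129.191.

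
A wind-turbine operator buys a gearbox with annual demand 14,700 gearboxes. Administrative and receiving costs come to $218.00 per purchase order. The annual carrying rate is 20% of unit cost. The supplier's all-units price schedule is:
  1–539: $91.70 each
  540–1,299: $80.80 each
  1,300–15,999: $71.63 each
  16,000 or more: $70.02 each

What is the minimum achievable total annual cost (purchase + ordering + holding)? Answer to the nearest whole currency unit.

Holding cost per unit per year at price C is H = 0.20·C.
Candidates are each tier's EOQ (if it falls in that tier) and each price-break quantity.
Tier 1 ($91.70): EOQ = 591.2 exceeds tier's upper bound 539, so this tier is dominated.
EOQ at $80.80 = 629.8 (feasible in tier 2): TC = 14,700×$80.80 + (14,700/629.8)×218 + (629.8/2)×0.20×$80.80 = $1,197,937.07.
EOQ at $71.63 = 668.9 < 1300, so use break Q=1300: TC = 14,700×$71.63 + (14,700/1300.0)×218 + (1300.0/2)×0.20×$71.63 = $1,064,737.98.
EOQ at $70.02 = 676.5 < 16000, so use break Q=16000: TC = 14,700×$70.02 + (14,700/16000.0)×218 + (16000.0/2)×0.20×$70.02 = $1,141,526.29.
Lowest total cost among the candidates is at Q = 1300.0.

TC* ≈ $1,064,738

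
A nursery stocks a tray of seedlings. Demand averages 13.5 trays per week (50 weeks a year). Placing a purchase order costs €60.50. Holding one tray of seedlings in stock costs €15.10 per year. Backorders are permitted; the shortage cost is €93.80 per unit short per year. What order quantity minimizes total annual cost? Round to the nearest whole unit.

Q* ≈ 79 trays

Annual demand D = 13.5 × 50 = 675.
With planned backorders, Q* = √(2DS/H) · √((H+B)/B).
√(2DS/H) = √(2 × 675 × 60.5 / 15.1) = 73.545.
√((H+B)/B) = √((15.1+93.8)/93.8) = 1.0775.
Q* ≈ 79.244.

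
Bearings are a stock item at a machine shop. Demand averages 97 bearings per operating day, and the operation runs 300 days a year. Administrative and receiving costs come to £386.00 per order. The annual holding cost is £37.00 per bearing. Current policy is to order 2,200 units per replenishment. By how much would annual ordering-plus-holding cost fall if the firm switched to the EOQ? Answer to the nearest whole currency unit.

Annual demand D = 97 × 300 = 29,100.
EOQ = √(2DS/H) = √(2 × 29,100 × 386 / 37) ≈ 779.21.
Cost at Q* = (D/Q*)S + (Q*/2)H = √(2DSH) ≈ £28,830.75.
Cost at Q = 2,200: (29,100/2,200)×386 + (2,200/2)×37 = £5,105.73 + £40,700.00 = £45,805.73.
Excess = £45,805.73 − £28,830.75 = £16,974.97.

Extra cost ≈ £16,975 per year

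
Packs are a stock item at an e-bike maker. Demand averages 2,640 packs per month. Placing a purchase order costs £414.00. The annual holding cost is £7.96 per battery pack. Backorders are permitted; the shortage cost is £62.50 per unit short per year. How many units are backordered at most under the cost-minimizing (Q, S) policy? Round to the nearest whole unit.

S* ≈ 218 packs

Annual demand D = 2,640 × 12 = 31,680.
With planned backorders, Q* = √(2DS/H) · √((H+B)/B).
√(2DS/H) = √(2 × 31,680 × 414 / 7.96) = 1815.312.
√((H+B)/B) = √((7.96+62.5)/62.5) = 1.0618.
Q* ≈ 1927.447.
S* = Q* · H/(H+B) = 1927.447 × 7.96/70.46 ≈ 217.747.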